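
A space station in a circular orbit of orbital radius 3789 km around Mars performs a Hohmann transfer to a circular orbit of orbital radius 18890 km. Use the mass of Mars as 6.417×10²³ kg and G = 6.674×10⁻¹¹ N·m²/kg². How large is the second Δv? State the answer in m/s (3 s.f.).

μ = GM = 6.674×10⁻¹¹ × 6.417×10²³ = 4.283×10¹³ m³/s².
r₁ = 3789 km = 3.789×10⁶ m.
r₂ = 18890 km = 1.889×10⁷ m.
Transfer ellipse a_t = (r₁ + r₂)/2 = 1.134×10⁷ m.
At r₁: circular v_c1 = √(μ/r₁) = 3362 m/s; transfer-periapsis v_p = √[μ(2/r₁ − 1/a_t)] = 4339 m/s.
At r₂: circular v_c2 = √(μ/r₂) = 1506 m/s; transfer-apoapsis v_a = √[μ(2/r₂ − 1/a_t)] = 870.4 m/s.
Δv₂ = v_c2 − v_a = 635.3 m/s.

Δv ≈ 635 m/s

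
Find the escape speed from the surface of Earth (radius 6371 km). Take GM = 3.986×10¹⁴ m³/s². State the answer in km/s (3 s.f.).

r = R = 6.371×10⁶ m.
Escape speed v_esc = √(2μ/r) = √(2 × 3.986×10¹⁴ / 6.371×10⁶) = √(1.251×10⁸) = 11190 m/s.
= 11.19 km/s.

v_esc ≈ 11.2 km/s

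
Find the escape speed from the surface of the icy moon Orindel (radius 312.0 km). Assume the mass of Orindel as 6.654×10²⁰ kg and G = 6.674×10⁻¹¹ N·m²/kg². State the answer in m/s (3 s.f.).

μ = GM = 6.674×10⁻¹¹ × 6.654×10²⁰ = 4.441×10¹⁰ m³/s².
r = R = 3.120×10⁵ m.
Escape speed v_esc = √(2μ/r) = √(2 × 4.441×10¹⁰ / 3.120×10⁵) = √(2.847×10⁵) = 533.5 m/s.

v_esc ≈ 534 m/s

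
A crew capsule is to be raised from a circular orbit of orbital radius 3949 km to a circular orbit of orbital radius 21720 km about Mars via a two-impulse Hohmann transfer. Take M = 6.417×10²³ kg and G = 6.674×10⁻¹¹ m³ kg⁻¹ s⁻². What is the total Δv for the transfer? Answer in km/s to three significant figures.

Δv_total ≈ 1.62 km/s

μ = GM = 6.674×10⁻¹¹ × 6.417×10²³ = 4.283×10¹³ m³/s².
r₁ = 3949 km = 3.949×10⁶ m.
r₂ = 21720 km = 2.172×10⁷ m.
Transfer ellipse a_t = (r₁ + r₂)/2 = 1.283×10⁷ m.
At r₁: circular v_c1 = √(μ/r₁) = 3293 m/s; transfer-periapsis v_p = √[μ(2/r₁ − 1/a_t)] = 4284 m/s.
Δv₁ = v_p − v_c1 = 990.9 m/s.
At r₂: circular v_c2 = √(μ/r₂) = 1404 m/s; transfer-apoapsis v_a = √[μ(2/r₂ − 1/a_t)] = 778.9 m/s.
Δv₂ = v_c2 − v_a = 625.3 m/s.
Total Δv = Δv₁ + Δv₂ = 1616 m/s = 1.616 km/s.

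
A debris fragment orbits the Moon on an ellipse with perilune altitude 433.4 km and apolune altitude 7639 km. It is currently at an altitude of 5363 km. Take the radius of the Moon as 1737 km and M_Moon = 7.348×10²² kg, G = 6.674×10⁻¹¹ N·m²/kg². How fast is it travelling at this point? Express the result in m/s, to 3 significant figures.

μ = GM = 6.674×10⁻¹¹ × 7.348×10²² = 4.904×10¹² m³/s².
r_p = 1737 + 433.4 = 2170.4 km = 2.1704×10⁶ m.
r_a = 1737 + 7639 = 9376.0 km = 9.3760×10⁶ m.
r = 1737 + 5363 = 7100.0 km = 7.100×10⁶ m.
Semi-major axis a = (r_p + r_a)/2 = 5773.2 km = 5.773×10⁶ m.
Vis-viva: v² = μ(2/r − 1/a) = 4.904×10¹² × (2.817×10⁻⁷ − 1.732×10⁻⁷) = 5.320×10⁵ m²/s².
v = 729.4 m/s.

v ≈ 729 m/s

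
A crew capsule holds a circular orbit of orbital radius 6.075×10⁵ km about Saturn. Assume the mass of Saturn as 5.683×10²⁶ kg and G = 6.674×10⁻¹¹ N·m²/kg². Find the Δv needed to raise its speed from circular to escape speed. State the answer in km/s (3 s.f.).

μ = GM = 6.674×10⁻¹¹ × 5.683×10²⁶ = 3.793×10¹⁶ m³/s².
r = 6.075×10⁵ km = 6.075×10⁸ m.
Circular speed v_c = √(μ/r) = 7901 m/s.
Escape speed v_esc = √(2μ/r) = √2 × v_c = 11170 m/s.
Δv = v_esc − v_c = 3273 m/s = 3.273 km/s.

Δv ≈ 3.27 km/s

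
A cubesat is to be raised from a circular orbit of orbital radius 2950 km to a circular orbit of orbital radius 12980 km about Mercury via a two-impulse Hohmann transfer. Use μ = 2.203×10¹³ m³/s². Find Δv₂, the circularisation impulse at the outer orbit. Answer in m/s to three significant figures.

r₁ = 2950 km = 2.950×10⁶ m.
r₂ = 12980 km = 1.298×10⁷ m.
Transfer ellipse a_t = (r₁ + r₂)/2 = 7.965×10⁶ m.
At r₁: circular v_c1 = √(μ/r₁) = 2733 m/s; transfer-periherm v_p = √[μ(2/r₁ − 1/a_t)] = 3489 m/s.
At r₂: circular v_c2 = √(μ/r₂) = 1303 m/s; transfer-apoherm v_a = √[μ(2/r₂ − 1/a_t)] = 792.8 m/s.
Δv₂ = v_c2 − v_a = 509.9 m/s.

Δv ≈ 510 m/s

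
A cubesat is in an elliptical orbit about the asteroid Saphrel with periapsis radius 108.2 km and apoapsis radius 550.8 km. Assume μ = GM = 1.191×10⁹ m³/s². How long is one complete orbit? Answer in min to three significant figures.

Semi-major axis a = (r_p + r_a)/2 = (108.20 + 550.80)/2 = 329.50 km = 3.295×10⁵ m.
By Kepler's third law T = 2π√(a³/μ) = 2π × 5.481×10³ = 3.444×10⁴ s.
= 573.9 min.

T ≈ 574 min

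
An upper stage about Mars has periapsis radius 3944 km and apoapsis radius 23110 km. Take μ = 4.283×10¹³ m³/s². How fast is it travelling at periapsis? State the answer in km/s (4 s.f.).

v ≈ 4.307 km/s

Semi-major axis a = (r_p + r_a)/2 = 13527 km = 1.353×10⁷ m.
Vis-viva: v² = μ(2/r − 1/a) = 4.283×10¹³ × (5.071×10⁻⁷ − 7.393×10⁻⁸) = 1.855×10⁷ m²/s².
v = 4307 m/s = 4.307 km/s.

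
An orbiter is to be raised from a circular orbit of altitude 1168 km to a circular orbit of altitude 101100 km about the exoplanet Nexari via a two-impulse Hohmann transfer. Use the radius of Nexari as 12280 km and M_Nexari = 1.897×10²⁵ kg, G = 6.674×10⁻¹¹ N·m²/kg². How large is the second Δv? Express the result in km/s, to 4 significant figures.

Δv ≈ 1.803 km/s

μ = GM = 6.674×10⁻¹¹ × 1.897×10²⁵ = 1.266×10¹⁵ m³/s².
r₁ = 12280 + 1168 = 13448 km = 1.3448×10⁷ m.
r₂ = 12280 + 101100 = 113380 km = 1.1338×10⁸ m.
Transfer ellipse a_t = (r₁ + r₂)/2 = 6.341×10⁷ m.
At r₁: circular v_c1 = √(μ/r₁) = 9703 m/s; transfer-periapsis v_p = √[μ(2/r₁ − 1/a_t)] = 12970 m/s.
At r₂: circular v_c2 = √(μ/r₂) = 3342 m/s; transfer-apoapsis v_a = √[μ(2/r₂ − 1/a_t)] = 1539 m/s.
Δv₂ = v_c2 − v_a = 1803 m/s.
= 1.803 km/s.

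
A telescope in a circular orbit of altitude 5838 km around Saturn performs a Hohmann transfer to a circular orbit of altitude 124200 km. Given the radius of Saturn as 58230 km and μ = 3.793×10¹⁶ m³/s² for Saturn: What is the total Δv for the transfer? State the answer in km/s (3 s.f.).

Δv_total ≈ 9.29 km/s

r₁ = 58230 + 5838 = 64068 km = 6.4068×10⁷ m.
r₂ = 58230 + 124200 = 182430 km = 1.8243×10⁸ m.
Transfer ellipse a_t = (r₁ + r₂)/2 = 1.232×10⁸ m.
At r₁: circular v_c1 = √(μ/r₁) = 24330 m/s; transfer-perikrone v_p = √[μ(2/r₁ − 1/a_t)] = 29600 m/s.
Δv₁ = v_p − v_c1 = 5271 m/s.
At r₂: circular v_c2 = √(μ/r₂) = 14420 m/s; transfer-apokrone v_a = √[μ(2/r₂ − 1/a_t)] = 10400 m/s.
Δv₂ = v_c2 − v_a = 4023 m/s.
Total Δv = Δv₁ + Δv₂ = 9294 m/s = 9.294 km/s.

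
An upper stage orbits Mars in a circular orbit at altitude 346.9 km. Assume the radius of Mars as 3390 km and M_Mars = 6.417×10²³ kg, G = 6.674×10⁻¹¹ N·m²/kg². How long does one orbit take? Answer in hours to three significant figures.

T ≈ 1.93 hours

μ = GM = 6.674×10⁻¹¹ × 6.417×10²³ = 4.283×10¹³ m³/s².
r = 3390 + 346.9 = 3736.9 km = 3.7369×10⁶ m.
Kepler's third law: T = 2π√(r³/μ) = 2π√((3.737×10⁶)³ / 4.283×10¹³).
r³/μ = 1.218×10⁶ s², so T = 2π × 1.104×10³ = 6.936×10³ s.
Converting: 6.936×10³ s ÷ 3600 = 1.927 hours.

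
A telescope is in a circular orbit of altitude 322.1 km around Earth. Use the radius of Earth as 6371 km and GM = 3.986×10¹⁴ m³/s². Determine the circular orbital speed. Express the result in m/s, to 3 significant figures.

r = 6371 + 322.1 = 6693.1 km = 6.6931×10⁶ m.
For a circular orbit v = √(μ/r) = √(3.986×10¹⁴ / 6.693×10⁶) = √(5.955×10⁷) = 7717 m/s.

v ≈ 7720 m/s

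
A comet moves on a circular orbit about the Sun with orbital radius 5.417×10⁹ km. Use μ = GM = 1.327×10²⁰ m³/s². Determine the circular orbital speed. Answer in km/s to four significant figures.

r = 5.417×10⁹ km = 5.417×10¹² m.
For a circular orbit v = √(μ/r) = √(1.327×10²⁰ / 5.417×10¹²) = √(2.450×10⁷) = 4949 m/s.
That is 4.949 km/s.

v ≈ 4.949 km/s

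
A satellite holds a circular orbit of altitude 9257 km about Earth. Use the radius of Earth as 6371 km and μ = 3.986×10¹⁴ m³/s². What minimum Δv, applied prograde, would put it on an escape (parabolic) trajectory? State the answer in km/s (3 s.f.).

Δv ≈ 2.09 km/s

r = 6371 + 9257 = 15628 km = 1.5628×10⁷ m.
Circular speed v_c = √(μ/r) = 5050 m/s.
Escape speed v_esc = √(2μ/r) = √2 × v_c = 7142 m/s.
Δv = v_esc − v_c = 2092 m/s = 2.092 km/s.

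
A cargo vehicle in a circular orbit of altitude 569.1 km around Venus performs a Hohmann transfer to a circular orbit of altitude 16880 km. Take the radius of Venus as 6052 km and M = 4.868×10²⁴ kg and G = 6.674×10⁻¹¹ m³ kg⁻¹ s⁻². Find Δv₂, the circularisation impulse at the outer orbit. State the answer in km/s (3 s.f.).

Δv ≈ 1.24 km/s

μ = GM = 6.674×10⁻¹¹ × 4.868×10²⁴ = 3.249×10¹⁴ m³/s².
r₁ = 6052 + 569.1 = 6621.1 km = 6.6211×10⁶ m.
r₂ = 6052 + 16880 = 22932 km = 2.2932×10⁷ m.
Transfer ellipse a_t = (r₁ + r₂)/2 = 1.478×10⁷ m.
At r₁: circular v_c1 = √(μ/r₁) = 7005 m/s; transfer-periapsis v_p = √[μ(2/r₁ − 1/a_t)] = 8726 m/s.
At r₂: circular v_c2 = √(μ/r₂) = 3764 m/s; transfer-apoapsis v_a = √[μ(2/r₂ − 1/a_t)] = 2520 m/s.
Δv₂ = v_c2 − v_a = 1244 m/s.
= 1.244 km/s.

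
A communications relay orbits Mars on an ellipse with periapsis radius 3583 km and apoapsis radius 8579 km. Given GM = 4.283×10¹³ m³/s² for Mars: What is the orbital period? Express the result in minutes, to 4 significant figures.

Semi-major axis a = (r_p + r_a)/2 = (3583.0 + 8579.0)/2 = 6081.0 km = 6.081×10⁶ m.
By Kepler's third law T = 2π√(a³/μ) = 2π × 2.291×10³ = 1.440×10⁴ s.
= 239.9 minutes.

T ≈ 239.9 minutes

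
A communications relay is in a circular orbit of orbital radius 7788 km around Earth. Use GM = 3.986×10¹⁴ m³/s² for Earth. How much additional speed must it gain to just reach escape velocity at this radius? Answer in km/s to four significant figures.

Δv ≈ 2.963 km/s

r = 7788 km = 7.788×10⁶ m.
Circular speed v_c = √(μ/r) = 7154 m/s.
Escape speed v_esc = √(2μ/r) = √2 × v_c = 10120 m/s.
Δv = v_esc − v_c = 2963 m/s = 2.963 km/s.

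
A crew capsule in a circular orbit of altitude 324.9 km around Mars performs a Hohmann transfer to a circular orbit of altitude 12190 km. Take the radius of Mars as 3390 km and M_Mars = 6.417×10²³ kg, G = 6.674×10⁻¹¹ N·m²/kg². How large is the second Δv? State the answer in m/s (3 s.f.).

μ = GM = 6.674×10⁻¹¹ × 6.417×10²³ = 4.283×10¹³ m³/s².
r₁ = 3390 + 324.9 = 3714.9 km = 3.7149×10⁶ m.
r₂ = 3390 + 12190 = 15580 km = 1.5580×10⁷ m.
Transfer ellipse a_t = (r₁ + r₂)/2 = 9.647×10⁶ m.
At r₁: circular v_c1 = √(μ/r₁) = 3395 m/s; transfer-periapsis v_p = √[μ(2/r₁ − 1/a_t)] = 4315 m/s.
At r₂: circular v_c2 = √(μ/r₂) = 1658 m/s; transfer-apoapsis v_a = √[μ(2/r₂ − 1/a_t)] = 1029 m/s.
Δv₂ = v_c2 − v_a = 629.1 m/s.

Δv ≈ 629 m/s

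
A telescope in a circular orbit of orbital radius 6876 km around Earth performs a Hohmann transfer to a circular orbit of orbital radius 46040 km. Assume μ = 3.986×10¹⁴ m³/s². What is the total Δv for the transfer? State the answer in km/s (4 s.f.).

Δv_total ≈ 3.872 km/s

r₁ = 6876 km = 6.876×10⁶ m.
r₂ = 46040 km = 4.604×10⁷ m.
Transfer ellipse a_t = (r₁ + r₂)/2 = 2.646×10⁷ m.
At r₁: circular v_c1 = √(μ/r₁) = 7614 m/s; transfer-perigee v_p = √[μ(2/r₁ − 1/a_t)] = 10040 m/s.
Δv₁ = v_p − v_c1 = 2430 m/s.
At r₂: circular v_c2 = √(μ/r₂) = 2942 m/s; transfer-apogee v_a = √[μ(2/r₂ − 1/a_t)] = 1500 m/s.
Δv₂ = v_c2 − v_a = 1442 m/s.
Total Δv = Δv₁ + Δv₂ = 3872 m/s = 3.872 km/s.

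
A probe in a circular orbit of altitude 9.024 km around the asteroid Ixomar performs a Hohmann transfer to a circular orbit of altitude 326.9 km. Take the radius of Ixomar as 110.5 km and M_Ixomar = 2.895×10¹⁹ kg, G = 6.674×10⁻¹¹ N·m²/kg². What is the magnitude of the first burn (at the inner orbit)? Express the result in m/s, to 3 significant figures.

μ = GM = 6.674×10⁻¹¹ × 2.895×10¹⁹ = 1.932×10⁹ m³/s².
r₁ = 110.5 + 9.024 = 119.52 km = 1.1952×10⁵ m.
r₂ = 110.5 + 326.9 = 437.40 km = 4.3740×10⁵ m.
Transfer ellipse a_t = (r₁ + r₂)/2 = 2.785×10⁵ m.
At r₁: circular v_c1 = √(μ/r₁) = 127.1 m/s; transfer-periapsis v_p = √[μ(2/r₁ − 1/a_t)] = 159.3 m/s.
Δv₁ = v_p − v_c1 = 32.21 m/s.

Δv ≈ 32.2 m/s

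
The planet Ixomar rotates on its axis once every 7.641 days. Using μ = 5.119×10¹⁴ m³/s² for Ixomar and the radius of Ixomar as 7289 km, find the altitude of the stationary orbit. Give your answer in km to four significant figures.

h_sync ≈ 1.708×10⁵ km

T = 7.641 days = 6.602×10⁵ s.
A synchronous orbit has period T, so by Kepler's third law a = (μT²/4π²)^(1/3).
μT²/4π² = 5.119×10¹⁴ × (6.602×10⁵)² / 39.48 = 5.651×10²⁴ m³.
a = 1.781×10⁸ m = 1.7812×10⁵ km.
Altitude h = a − R = 1.7812×10⁵ − 7289 = 1.7083×10⁵ km.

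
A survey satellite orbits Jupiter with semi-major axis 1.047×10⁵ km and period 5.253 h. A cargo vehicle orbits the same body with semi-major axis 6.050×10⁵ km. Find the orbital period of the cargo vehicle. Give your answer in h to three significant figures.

T₂ ≈ 73.0 h

Kepler's third law: T² ∝ a³, so T₂ = T₁ (a₂/a₁)^(3/2).
a₂/a₁ = 5.778, (a₂/a₁)^(3/2) = 13.89.
T₂ = 5.253 × 13.89 = 72.97 h.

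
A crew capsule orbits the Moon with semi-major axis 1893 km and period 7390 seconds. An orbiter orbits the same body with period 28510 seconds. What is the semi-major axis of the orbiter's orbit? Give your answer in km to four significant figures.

a₂ ≈ 4656 km

Kepler's third law: a³ ∝ T², so a₂ = a₁ (T₂/T₁)^(2/3).
T₂/T₁ = 3.858, (T₂/T₁)^(2/3) = 2.460.
a₂ = 1893 × 2.460 = 4656 km.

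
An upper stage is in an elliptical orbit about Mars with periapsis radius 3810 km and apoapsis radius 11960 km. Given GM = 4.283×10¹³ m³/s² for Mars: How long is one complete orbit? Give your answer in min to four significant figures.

T ≈ 354.3 min

Semi-major axis a = (r_p + r_a)/2 = (3810.0 + 11960)/2 = 7885.0 km = 7.885×10⁶ m.
By Kepler's third law T = 2π√(a³/μ) = 2π × 3.383×10³ = 2.126×10⁴ s.
= 354.3 min.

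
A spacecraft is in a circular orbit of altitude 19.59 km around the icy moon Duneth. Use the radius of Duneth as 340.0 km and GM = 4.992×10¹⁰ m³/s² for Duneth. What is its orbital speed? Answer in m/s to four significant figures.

r = 340.0 + 19.59 = 359.59 km = 3.5959×10⁵ m.
For a circular orbit v = √(μ/r) = √(4.992×10¹⁰ / 3.596×10⁵) = √(1.388×10⁵) = 372.6 m/s.

v ≈ 372.6 m/s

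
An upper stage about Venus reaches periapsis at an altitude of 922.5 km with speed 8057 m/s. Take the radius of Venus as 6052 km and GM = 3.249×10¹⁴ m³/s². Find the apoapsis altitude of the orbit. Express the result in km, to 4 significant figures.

r_p = 6052 + 922.5 = 6974.5 km = 6.974×10⁶ m.
Specific energy ε = v²/2 − μ/r = -1.413×10⁷ J/kg, so a = −μ/(2ε) = 1.150×10⁷ m.
The apsides satisfy r_p + r_a = 2a, so the apoapsis radius is 2a − r_p = 1.603×10⁷ m = 16025 km.
Apoapsis altitude = 16025 − 6052 = 9973.1 km.

apoapsis altitude ≈ 9973 km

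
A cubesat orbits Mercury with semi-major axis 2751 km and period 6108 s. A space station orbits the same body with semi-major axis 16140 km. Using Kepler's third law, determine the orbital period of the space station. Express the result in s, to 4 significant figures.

T₂ ≈ 86800 s

Kepler's third law: T² ∝ a³, so T₂ = T₁ (a₂/a₁)^(3/2).
a₂/a₁ = 5.867, (a₂/a₁)^(3/2) = 14.21.
T₂ = 6108 × 14.21 = 86800 s.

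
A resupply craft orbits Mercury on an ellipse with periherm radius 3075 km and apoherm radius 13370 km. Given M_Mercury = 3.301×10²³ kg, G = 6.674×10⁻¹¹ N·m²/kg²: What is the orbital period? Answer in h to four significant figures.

T ≈ 8.767 h

μ = GM = 6.674×10⁻¹¹ × 3.301×10²³ = 2.203×10¹³ m³/s².
Semi-major axis a = (r_p + r_a)/2 = (3075.0 + 13370)/2 = 8222.5 km = 8.222×10⁶ m.
By Kepler's third law T = 2π√(a³/μ) = 2π × 5.023×10³ = 3.156×10⁴ s.
= 8.767 h.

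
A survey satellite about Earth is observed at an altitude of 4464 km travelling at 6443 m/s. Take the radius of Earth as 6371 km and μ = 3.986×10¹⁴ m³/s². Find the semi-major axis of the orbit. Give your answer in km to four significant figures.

a ≈ 12430 km

r = 6371 + 4464 = 10835 km = 1.084×10⁷ m.
Specific orbital energy ε = v²/2 − μ/r = (6443)²/2 − 3.986×10¹⁴/1.084×10⁷ = -1.603×10⁷ J/kg.
Since ε = −μ/(2a), a = −μ/(2ε) = 1.243×10⁷ m = 12431 km.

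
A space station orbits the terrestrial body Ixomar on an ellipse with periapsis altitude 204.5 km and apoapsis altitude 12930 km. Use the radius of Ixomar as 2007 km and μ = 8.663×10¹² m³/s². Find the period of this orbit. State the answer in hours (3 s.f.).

r_p = 2007 + 204.5 = 2211.5 km = 2.2115×10⁶ m.
r_a = 2007 + 12930 = 14937 km = 1.4937×10⁷ m.
Semi-major axis a = (r_p + r_a)/2 = (2211.5 + 14937)/2 = 8574.2 km = 8.574×10⁶ m.
By Kepler's third law T = 2π√(a³/μ) = 2π × 8.530×10³ = 5.360×10⁴ s.
= 14.89 hours.

T ≈ 14.9 hours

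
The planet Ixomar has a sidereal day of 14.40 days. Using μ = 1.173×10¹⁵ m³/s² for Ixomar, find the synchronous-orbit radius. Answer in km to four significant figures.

T = 14.40 days = 1.244×10⁶ s.
A synchronous orbit has period T, so by Kepler's third law a = (μT²/4π²)^(1/3).
μT²/4π² = 1.173×10¹⁵ × (1.244×10⁶)² / 39.48 = 4.599×10²⁵ m³.
a = 3.583×10⁸ m = 3.5829×10⁵ km.

r_sync ≈ 3.583×10⁵ km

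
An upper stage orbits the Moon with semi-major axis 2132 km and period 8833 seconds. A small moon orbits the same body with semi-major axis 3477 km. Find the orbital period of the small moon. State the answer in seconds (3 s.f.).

Kepler's third law: T² ∝ a³, so T₂ = T₁ (a₂/a₁)^(3/2).
a₂/a₁ = 1.631, (a₂/a₁)^(3/2) = 2.083.
T₂ = 8833 × 2.083 = 18400 seconds.

T₂ ≈ 18400 seconds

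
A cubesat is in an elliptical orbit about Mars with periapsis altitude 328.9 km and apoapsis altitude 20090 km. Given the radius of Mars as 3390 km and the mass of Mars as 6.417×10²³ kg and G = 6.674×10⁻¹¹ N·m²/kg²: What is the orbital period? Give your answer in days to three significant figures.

μ = GM = 6.674×10⁻¹¹ × 6.417×10²³ = 4.283×10¹³ m³/s².
r_p = 3390 + 328.9 = 3718.9 km = 3.7189×10⁶ m.
r_a = 3390 + 20090 = 23480 km = 2.3480×10⁷ m.
Semi-major axis a = (r_p + r_a)/2 = (3718.9 + 23480)/2 = 13599 km = 1.360×10⁷ m.
By Kepler's third law T = 2π√(a³/μ) = 2π × 7.663×10³ = 4.815×10⁴ s.
= 0.5573 days.

T ≈ 0.557 days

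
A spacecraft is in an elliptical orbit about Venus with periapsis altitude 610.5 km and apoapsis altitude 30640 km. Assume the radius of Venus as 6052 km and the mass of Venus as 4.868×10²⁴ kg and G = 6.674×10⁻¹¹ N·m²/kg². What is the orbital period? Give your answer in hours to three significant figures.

μ = GM = 6.674×10⁻¹¹ × 4.868×10²⁴ = 3.249×10¹⁴ m³/s².
r_p = 6052 + 610.5 = 6662.5 km = 6.6625×10⁶ m.
r_a = 6052 + 30640 = 36692 km = 3.6692×10⁷ m.
Semi-major axis a = (r_p + r_a)/2 = (6662.5 + 36692)/2 = 21677 km = 2.168×10⁷ m.
By Kepler's third law T = 2π√(a³/μ) = 2π × 5.599×10³ = 3.518×10⁴ s.
= 9.773 hours.

T ≈ 9.77 hours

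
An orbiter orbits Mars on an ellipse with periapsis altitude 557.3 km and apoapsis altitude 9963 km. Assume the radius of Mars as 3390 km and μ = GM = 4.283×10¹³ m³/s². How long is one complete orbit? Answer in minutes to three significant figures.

T ≈ 407 minutes

r_p = 3390 + 557.3 = 3947.3 km = 3.9473×10⁶ m.
r_a = 3390 + 9963 = 13353 km = 1.3353×10⁷ m.
Semi-major axis a = (r_p + r_a)/2 = (3947.3 + 13353)/2 = 8650.1 km = 8.650×10⁶ m.
By Kepler's third law T = 2π√(a³/μ) = 2π × 3.887×10³ = 2.443×10⁴ s.
= 407.1 minutes.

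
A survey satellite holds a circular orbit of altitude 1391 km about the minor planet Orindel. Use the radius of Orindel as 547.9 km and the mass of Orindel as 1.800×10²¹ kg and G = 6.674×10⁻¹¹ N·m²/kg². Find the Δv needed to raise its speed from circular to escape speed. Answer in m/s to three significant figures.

μ = GM = 6.674×10⁻¹¹ × 1.800×10²¹ = 1.201×10¹¹ m³/s².
r = 547.9 + 1391 = 1938.9 km = 1.9389×10⁶ m.
Circular speed v_c = √(μ/r) = 248.9 m/s.
Escape speed v_esc = √(2μ/r) = √2 × v_c = 352.0 m/s.
Δv = v_esc − v_c = 103.1 m/s.

Δv ≈ 103 m/s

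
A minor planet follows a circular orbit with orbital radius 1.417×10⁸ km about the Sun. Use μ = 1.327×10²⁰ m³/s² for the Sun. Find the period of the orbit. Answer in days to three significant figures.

r = 1.417×10⁸ km = 1.417×10¹¹ m.
Kepler's third law: T = 2π√(r³/μ) = 2π√((1.417×10¹¹)³ / 1.327×10²⁰).
r³/μ = 2.144×10¹³ s², so T = 2π × 4.630×10⁶ = 2.909×10⁷ s.
Converting: 2.909×10⁷ s ÷ 86400 = 336.7 days.

T ≈ 337 days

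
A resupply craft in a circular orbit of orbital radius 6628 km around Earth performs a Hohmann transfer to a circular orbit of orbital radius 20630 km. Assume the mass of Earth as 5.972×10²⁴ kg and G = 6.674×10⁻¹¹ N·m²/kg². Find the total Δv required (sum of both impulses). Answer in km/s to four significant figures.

μ = GM = 6.674×10⁻¹¹ × 5.972×10²⁴ = 3.986×10¹⁴ m³/s².
r₁ = 6628 km = 6.628×10⁶ m.
r₂ = 20630 km = 2.063×10⁷ m.
Transfer ellipse a_t = (r₁ + r₂)/2 = 1.363×10⁷ m.
At r₁: circular v_c1 = √(μ/r₁) = 7755 m/s; transfer-perigee v_p = √[μ(2/r₁ − 1/a_t)] = 9541 m/s.
Δv₁ = v_p − v_c1 = 1786 m/s.
At r₂: circular v_c2 = √(μ/r₂) = 4395 m/s; transfer-apogee v_a = √[μ(2/r₂ − 1/a_t)] = 3065 m/s.
Δv₂ = v_c2 − v_a = 1330 m/s.
Total Δv = Δv₁ + Δv₂ = 3116 m/s = 3.116 km/s.

Δv_total ≈ 3.116 km/s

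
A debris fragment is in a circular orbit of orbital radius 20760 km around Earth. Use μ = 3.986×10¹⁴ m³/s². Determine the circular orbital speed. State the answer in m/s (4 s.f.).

r = 20760 km = 2.076×10⁷ m.
For a circular orbit v = √(μ/r) = √(3.986×10¹⁴ / 2.076×10⁷) = √(1.920×10⁷) = 4382 m/s.

v ≈ 4382 m/s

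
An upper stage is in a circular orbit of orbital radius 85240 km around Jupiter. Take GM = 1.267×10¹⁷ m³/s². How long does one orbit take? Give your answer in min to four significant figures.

r = 85240 km = 8.524×10⁷ m.
Kepler's third law: T = 2π√(r³/μ) = 2π√((8.524×10⁷)³ / 1.267×10¹⁷).
r³/μ = 4.888×10⁶ s², so T = 2π × 2.211×10³ = 1.389×10⁴ s.
Converting: 1.389×10⁴ s ÷ 60.00 = 231.5 min.

T ≈ 231.5 min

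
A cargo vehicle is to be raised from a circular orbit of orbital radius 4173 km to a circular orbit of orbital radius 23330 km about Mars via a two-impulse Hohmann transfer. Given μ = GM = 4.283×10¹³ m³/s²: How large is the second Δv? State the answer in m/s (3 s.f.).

r₁ = 4173 km = 4.173×10⁶ m.
r₂ = 23330 km = 2.333×10⁷ m.
Transfer ellipse a_t = (r₁ + r₂)/2 = 1.375×10⁷ m.
At r₁: circular v_c1 = √(μ/r₁) = 3204 m/s; transfer-periapsis v_p = √[μ(2/r₁ − 1/a_t)] = 4173 m/s.
At r₂: circular v_c2 = √(μ/r₂) = 1355 m/s; transfer-apoapsis v_a = √[μ(2/r₂ − 1/a_t)] = 746.4 m/s.
Δv₂ = v_c2 − v_a = 608.5 m/s.

Δv ≈ 609 m/s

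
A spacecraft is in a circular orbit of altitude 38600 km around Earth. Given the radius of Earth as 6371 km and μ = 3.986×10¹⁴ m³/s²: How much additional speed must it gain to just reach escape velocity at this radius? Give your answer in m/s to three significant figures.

Δv ≈ 1230 m/s

r = 6371 + 38600 = 44971 km = 4.4971×10⁷ m.
Circular speed v_c = √(μ/r) = 2977 m/s.
Escape speed v_esc = √(2μ/r) = √2 × v_c = 4210 m/s.
Δv = v_esc − v_c = 1233 m/s.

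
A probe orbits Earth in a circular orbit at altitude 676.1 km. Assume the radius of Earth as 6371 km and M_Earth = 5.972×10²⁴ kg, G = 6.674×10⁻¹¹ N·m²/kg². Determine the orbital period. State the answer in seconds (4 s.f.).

μ = GM = 6.674×10⁻¹¹ × 5.972×10²⁴ = 3.986×10¹⁴ m³/s².
r = 6371 + 676.1 = 7047.1 km = 7.0471×10⁶ m.
Kepler's third law: T = 2π√(r³/μ) = 2π√((7.047×10⁶)³ / 3.986×10¹⁴).
r³/μ = 8.781×10⁵ s², so T = 2π × 9.370×10² = 5.888×10³ s.

T ≈ 5888 seconds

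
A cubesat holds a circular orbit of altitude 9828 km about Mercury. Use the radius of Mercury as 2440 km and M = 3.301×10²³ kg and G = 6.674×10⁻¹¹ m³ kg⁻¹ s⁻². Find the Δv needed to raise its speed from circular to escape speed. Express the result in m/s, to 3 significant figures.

μ = GM = 6.674×10⁻¹¹ × 3.301×10²³ = 2.203×10¹³ m³/s².
r = 2440 + 9828 = 12268 km = 1.2268×10⁷ m.
Circular speed v_c = √(μ/r) = 1340 m/s.
Escape speed v_esc = √(2μ/r) = √2 × v_c = 1895 m/s.
Δv = v_esc − v_c = 555.1 m/s.

Δv ≈ 555 m/s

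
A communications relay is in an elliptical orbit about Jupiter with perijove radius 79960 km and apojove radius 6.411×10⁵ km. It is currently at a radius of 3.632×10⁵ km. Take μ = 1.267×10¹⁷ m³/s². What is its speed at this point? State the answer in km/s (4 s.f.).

v ≈ 18.61 km/s

Semi-major axis a = (r_p + r_a)/2 = 3.6053×10⁵ km = 3.605×10⁸ m.
Vis-viva: v² = μ(2/r − 1/a) = 1.267×10¹⁷ × (5.507×10⁻⁹ − 2.774×10⁻⁹) = 3.463×10⁸ m²/s².
v = 18610 m/s = 18.61 km/s.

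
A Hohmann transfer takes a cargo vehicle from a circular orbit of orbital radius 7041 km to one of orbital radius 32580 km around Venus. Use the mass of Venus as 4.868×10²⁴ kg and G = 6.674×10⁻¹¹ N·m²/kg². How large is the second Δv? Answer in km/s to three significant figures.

Δv ≈ 1.28 km/s

μ = GM = 6.674×10⁻¹¹ × 4.868×10²⁴ = 3.249×10¹⁴ m³/s².
r₁ = 7041 km = 7.041×10⁶ m.
r₂ = 32580 km = 3.258×10⁷ m.
Transfer ellipse a_t = (r₁ + r₂)/2 = 1.981×10⁷ m.
At r₁: circular v_c1 = √(μ/r₁) = 6793 m/s; transfer-periapsis v_p = √[μ(2/r₁ − 1/a_t)] = 8711 m/s.
At r₂: circular v_c2 = √(μ/r₂) = 3158 m/s; transfer-apoapsis v_a = √[μ(2/r₂ − 1/a_t)] = 1883 m/s.
Δv₂ = v_c2 − v_a = 1275 m/s.
= 1.275 km/s.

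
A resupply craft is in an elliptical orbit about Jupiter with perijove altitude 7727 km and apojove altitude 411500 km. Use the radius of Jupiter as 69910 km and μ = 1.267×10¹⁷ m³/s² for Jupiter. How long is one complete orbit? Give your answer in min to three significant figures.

T ≈ 1370 min

r_p = 69910 + 7727 = 77637 km = 7.7637×10⁷ m.
r_a = 69910 + 411500 = 481410 km = 4.8141×10⁸ m.
Semi-major axis a = (r_p + r_a)/2 = (77637 + 4.8141×10⁵)/2 = 2.7952×10⁵ km = 2.795×10⁸ m.
By Kepler's third law T = 2π√(a³/μ) = 2π × 1.313×10⁴ = 8.249×10⁴ s.
= 1375 min.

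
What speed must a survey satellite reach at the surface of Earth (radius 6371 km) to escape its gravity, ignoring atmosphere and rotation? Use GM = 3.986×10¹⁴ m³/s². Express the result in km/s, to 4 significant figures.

r = R = 6.371×10⁶ m.
Escape speed v_esc = √(2μ/r) = √(2 × 3.986×10¹⁴ / 6.371×10⁶) = √(1.251×10⁸) = 11190 m/s.
= 11.19 km/s.

v_esc ≈ 11.19 km/s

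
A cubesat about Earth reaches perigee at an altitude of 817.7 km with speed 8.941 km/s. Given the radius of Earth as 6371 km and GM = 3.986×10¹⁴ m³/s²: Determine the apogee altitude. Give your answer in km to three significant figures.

r_p = 6371 + 817.7 = 7188.7 km = 7.189×10⁶ m.
Specific energy ε = v²/2 − μ/r = -1.548×10⁷ J/kg, so a = −μ/(2ε) = 1.288×10⁷ m.
The apsides satisfy r_p + r_a = 2a, so the apogee radius is 2a − r_p = 1.856×10⁷ m = 18565 km.
Apogee altitude = 18565 − 6371 = 12194 km.

apogee altitude ≈ 12200 km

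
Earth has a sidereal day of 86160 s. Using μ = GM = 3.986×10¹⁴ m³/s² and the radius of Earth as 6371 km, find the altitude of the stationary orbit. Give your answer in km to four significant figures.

h_sync ≈ 35790 km

A synchronous orbit has period T, so by Kepler's third law a = (μT²/4π²)^(1/3).
μT²/4π² = 3.986×10¹⁴ × (8.616×10⁴)² / 39.48 = 7.495×10²² m³.
a = 4.216×10⁷ m = 42163 km.
Altitude h = a − R = 42163 − 6371 = 35792 km.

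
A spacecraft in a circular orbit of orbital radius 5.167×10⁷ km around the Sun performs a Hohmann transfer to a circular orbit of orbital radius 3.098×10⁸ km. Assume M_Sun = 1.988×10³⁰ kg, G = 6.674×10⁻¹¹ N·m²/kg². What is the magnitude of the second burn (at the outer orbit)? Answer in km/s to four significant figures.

Δv ≈ 9.630 km/s

μ = GM = 6.674×10⁻¹¹ × 1.988×10³⁰ = 1.327×10²⁰ m³/s².
r₁ = 5.167×10⁷ km = 5.167×10¹⁰ m.
r₂ = 3.098×10⁸ km = 3.098×10¹¹ m.
Transfer ellipse a_t = (r₁ + r₂)/2 = 1.807×10¹¹ m.
At r₁: circular v_c1 = √(μ/r₁) = 50670 m/s; transfer-perihelion v_p = √[μ(2/r₁ − 1/a_t)] = 66340 m/s.
At r₂: circular v_c2 = √(μ/r₂) = 20690 m/s; transfer-aphelion v_a = √[μ(2/r₂ − 1/a_t)] = 11070 m/s.
Δv₂ = v_c2 − v_a = 9630 m/s.
= 9.630 km/s.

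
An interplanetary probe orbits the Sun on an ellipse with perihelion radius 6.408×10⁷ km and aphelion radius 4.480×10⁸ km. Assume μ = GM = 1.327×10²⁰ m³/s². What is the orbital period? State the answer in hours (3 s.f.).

T ≈ 19600 hours

Semi-major axis a = (r_p + r_a)/2 = (6.4080×10⁷ + 4.4800×10⁸)/2 = 2.5604×10⁸ km = 2.560×10¹¹ m.
By Kepler's third law T = 2π√(a³/μ) = 2π × 1.125×10⁷ = 7.067×10⁷ s.
= 19630 hours.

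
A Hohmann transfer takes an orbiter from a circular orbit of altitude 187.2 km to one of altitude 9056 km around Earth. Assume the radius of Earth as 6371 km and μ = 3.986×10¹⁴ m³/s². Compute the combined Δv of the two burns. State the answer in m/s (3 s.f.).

r₁ = 6371 + 187.2 = 6558.2 km = 6.5582×10⁶ m.
r₂ = 6371 + 9056 = 15427 km = 1.5427×10⁷ m.
Transfer ellipse a_t = (r₁ + r₂)/2 = 1.099×10⁷ m.
At r₁: circular v_c1 = √(μ/r₁) = 7796 m/s; transfer-perigee v_p = √[μ(2/r₁ − 1/a_t)] = 9236 m/s.
Δv₁ = v_p − v_c1 = 1440 m/s.
At r₂: circular v_c2 = √(μ/r₂) = 5083 m/s; transfer-apogee v_a = √[μ(2/r₂ − 1/a_t)] = 3926 m/s.
Δv₂ = v_c2 − v_a = 1157 m/s.
Total Δv = Δv₁ + Δv₂ = 2596 m/s.

Δv_total ≈ 2600 m/s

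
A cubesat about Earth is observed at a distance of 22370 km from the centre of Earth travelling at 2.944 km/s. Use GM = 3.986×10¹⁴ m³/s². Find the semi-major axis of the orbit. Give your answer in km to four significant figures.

r = 2.237×10⁷ m.
Vis-viva rearranged: 1/a = 2/r − v²/μ = 8.941×10⁻⁸ − 2.174×10⁻⁸ = 6.766×10⁻⁸ m⁻¹.
a = 1.478×10⁷ m = 14779 km.

a ≈ 14780 km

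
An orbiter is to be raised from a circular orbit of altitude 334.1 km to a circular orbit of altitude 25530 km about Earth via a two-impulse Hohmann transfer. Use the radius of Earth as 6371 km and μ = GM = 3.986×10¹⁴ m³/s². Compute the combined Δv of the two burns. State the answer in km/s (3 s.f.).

Δv_total ≈ 3.65 km/s

r₁ = 6371 + 334.1 = 6705.1 km = 6.7051×10⁶ m.
r₂ = 6371 + 25530 = 31901 km = 3.1901×10⁷ m.
Transfer ellipse a_t = (r₁ + r₂)/2 = 1.930×10⁷ m.
At r₁: circular v_c1 = √(μ/r₁) = 7710 m/s; transfer-perigee v_p = √[μ(2/r₁ − 1/a_t)] = 9912 m/s.
Δv₁ = v_p − v_c1 = 2202 m/s.
At r₂: circular v_c2 = √(μ/r₂) = 3535 m/s; transfer-apogee v_a = √[μ(2/r₂ − 1/a_t)] = 2083 m/s.
Δv₂ = v_c2 − v_a = 1451 m/s.
Total Δv = Δv₁ + Δv₂ = 3653 m/s = 3.653 km/s.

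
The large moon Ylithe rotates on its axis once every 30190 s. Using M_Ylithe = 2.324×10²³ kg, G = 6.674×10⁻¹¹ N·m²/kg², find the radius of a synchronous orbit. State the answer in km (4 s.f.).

r_sync ≈ 7101 km

μ = GM = 6.674×10⁻¹¹ × 2.324×10²³ = 1.551×10¹³ m³/s².
A synchronous orbit has period T, so by Kepler's third law a = (μT²/4π²)^(1/3).
μT²/4π² = 1.551×10¹³ × (3.019×10⁴)² / 39.48 = 3.581×10²⁰ m³.
a = 7.101×10⁶ m = 7101.2 km.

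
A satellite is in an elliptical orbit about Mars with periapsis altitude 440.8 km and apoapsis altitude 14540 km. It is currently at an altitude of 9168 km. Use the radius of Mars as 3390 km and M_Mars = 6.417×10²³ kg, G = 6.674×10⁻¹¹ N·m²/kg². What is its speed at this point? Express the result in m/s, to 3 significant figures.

μ = GM = 6.674×10⁻¹¹ × 6.417×10²³ = 4.283×10¹³ m³/s².
r_p = 3390 + 440.8 = 3830.8 km = 3.8308×10⁶ m.
r_a = 3390 + 14540 = 17930 km = 1.7930×10⁷ m.
r = 3390 + 9168 = 12558 km = 1.256×10⁷ m.
Semi-major axis a = (r_p + r_a)/2 = 10880 km = 1.088×10⁷ m.
Vis-viva: v² = μ(2/r − 1/a) = 4.283×10¹³ × (1.593×10⁻⁷ − 9.191×10⁻⁸) = 2.885×10⁶ m²/s².
v = 1698 m/s.

v ≈ 1700 m/s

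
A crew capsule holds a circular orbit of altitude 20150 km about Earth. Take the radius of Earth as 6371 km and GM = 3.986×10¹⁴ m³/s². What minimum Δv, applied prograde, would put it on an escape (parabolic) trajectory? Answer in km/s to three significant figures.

r = 6371 + 20150 = 26521 km = 2.6521×10⁷ m.
Circular speed v_c = √(μ/r) = 3877 m/s.
Escape speed v_esc = √(2μ/r) = √2 × v_c = 5483 m/s.
Δv = v_esc − v_c = 1606 m/s = 1.606 km/s.

Δv ≈ 1.61 km/s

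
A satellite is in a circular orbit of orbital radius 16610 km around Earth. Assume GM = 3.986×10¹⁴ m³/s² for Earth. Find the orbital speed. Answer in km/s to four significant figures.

v ≈ 4.899 km/s

r = 16610 km = 1.661×10⁷ m.
For a circular orbit v = √(μ/r) = √(3.986×10¹⁴ / 1.661×10⁷) = √(2.400×10⁷) = 4899 m/s.
That is 4.899 km/s.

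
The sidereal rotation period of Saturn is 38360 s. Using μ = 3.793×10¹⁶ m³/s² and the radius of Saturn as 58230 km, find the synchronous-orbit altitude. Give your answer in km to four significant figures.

h_sync ≈ 54000 km

A synchronous orbit has period T, so by Kepler's third law a = (μT²/4π²)^(1/3).
μT²/4π² = 3.793×10¹⁶ × (3.836×10⁴)² / 39.48 = 1.414×10²⁴ m³.
a = 1.122×10⁸ m = 1.1223×10⁵ km.
Altitude h = a − R = 1.1223×10⁵ − 58230 = 54005 km.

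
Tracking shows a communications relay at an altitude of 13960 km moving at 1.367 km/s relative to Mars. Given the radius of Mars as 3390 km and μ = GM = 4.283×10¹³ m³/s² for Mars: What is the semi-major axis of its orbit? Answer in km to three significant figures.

a ≈ 14000 km

r = 3390 + 13960 = 17350 km = 1.735×10⁷ m.
Specific orbital energy ε = v²/2 − μ/r = (1367)²/2 − 4.283×10¹³/1.735×10⁷ = -1.534×10⁶ J/kg.
Since ε = −μ/(2a), a = −μ/(2ε) = 1.396×10⁷ m = 13958 km.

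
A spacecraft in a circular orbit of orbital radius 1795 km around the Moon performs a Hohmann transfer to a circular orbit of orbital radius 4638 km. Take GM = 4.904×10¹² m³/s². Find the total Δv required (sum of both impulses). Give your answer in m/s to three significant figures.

r₁ = 1795 km = 1.795×10⁶ m.
r₂ = 4638 km = 4.638×10⁶ m.
Transfer ellipse a_t = (r₁ + r₂)/2 = 3.216×10⁶ m.
At r₁: circular v_c1 = √(μ/r₁) = 1653 m/s; transfer-perilune v_p = √[μ(2/r₁ − 1/a_t)] = 1985 m/s.
Δv₁ = v_p − v_c1 = 331.9 m/s.
At r₂: circular v_c2 = √(μ/r₂) = 1028 m/s; transfer-apolune v_a = √[μ(2/r₂ − 1/a_t)] = 768.2 m/s.
Δv₂ = v_c2 − v_a = 260.1 m/s.
Total Δv = Δv₁ + Δv₂ = 592.0 m/s.

Δv_total ≈ 592 m/s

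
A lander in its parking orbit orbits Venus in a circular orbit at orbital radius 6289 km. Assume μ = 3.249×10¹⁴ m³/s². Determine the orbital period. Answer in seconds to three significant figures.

r = 6289 km = 6.289×10⁶ m.
Kepler's third law: T = 2π√(r³/μ) = 2π√((6.289×10⁶)³ / 3.249×10¹⁴).
r³/μ = 7.656×10⁵ s², so T = 2π × 8.750×10² = 5.498×10³ s.

T ≈ 5500 seconds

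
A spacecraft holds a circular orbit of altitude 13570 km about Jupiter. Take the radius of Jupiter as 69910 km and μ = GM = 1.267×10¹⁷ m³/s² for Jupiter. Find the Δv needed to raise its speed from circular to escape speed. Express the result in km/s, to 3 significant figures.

Δv ≈ 16.1 km/s

r = 69910 + 13570 = 83480 km = 8.3480×10⁷ m.
Circular speed v_c = √(μ/r) = 38960 m/s.
Escape speed v_esc = √(2μ/r) = √2 × v_c = 55090 m/s.
Δv = v_esc − v_c = 16140 m/s = 16.14 km/s.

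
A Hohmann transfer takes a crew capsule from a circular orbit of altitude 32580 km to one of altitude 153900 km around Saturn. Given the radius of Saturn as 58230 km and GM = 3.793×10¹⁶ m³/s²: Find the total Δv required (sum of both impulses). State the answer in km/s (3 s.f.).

r₁ = 58230 + 32580 = 90810 km = 9.0810×10⁷ m.
r₂ = 58230 + 153900 = 212130 km = 2.1213×10⁸ m.
Transfer ellipse a_t = (r₁ + r₂)/2 = 1.515×10⁸ m.
At r₁: circular v_c1 = √(μ/r₁) = 20440 m/s; transfer-perikrone v_p = √[μ(2/r₁ − 1/a_t)] = 24190 m/s.
Δv₁ = v_p − v_c1 = 3749 m/s.
At r₂: circular v_c2 = √(μ/r₂) = 13370 m/s; transfer-apokrone v_a = √[μ(2/r₂ − 1/a_t)] = 10350 m/s.
Δv₂ = v_c2 − v_a = 3018 m/s.
Total Δv = Δv₁ + Δv₂ = 6767 m/s = 6.767 km/s.

Δv_total ≈ 6.77 km/s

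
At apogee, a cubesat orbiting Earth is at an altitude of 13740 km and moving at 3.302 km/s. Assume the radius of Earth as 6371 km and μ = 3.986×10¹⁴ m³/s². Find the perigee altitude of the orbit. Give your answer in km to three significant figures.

perigee altitude ≈ 1260 km

r_a = 6371 + 13740 = 20111 km = 2.011×10⁷ m.
Specific energy ε = v²/2 − μ/r = -1.437×10⁷ J/kg, so a = −μ/(2ε) = 1.387×10⁷ m.
The apsides satisfy r_p + r_a = 2a, so the perigee radius is 2a − r_a = 7.630×10⁶ m = 7630.4 km.
Perigee altitude = 7630.4 − 6371 = 1259.4 km.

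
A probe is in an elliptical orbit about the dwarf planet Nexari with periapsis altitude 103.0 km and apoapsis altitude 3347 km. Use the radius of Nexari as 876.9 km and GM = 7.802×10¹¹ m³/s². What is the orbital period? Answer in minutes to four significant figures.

T ≈ 497.6 minutes

r_p = 876.9 + 103.0 = 979.90 km = 9.7990×10⁵ m.
r_a = 876.9 + 3347 = 4223.9 km = 4.2239×10⁶ m.
Semi-major axis a = (r_p + r_a)/2 = (979.90 + 4223.9)/2 = 2601.9 km = 2.602×10⁶ m.
By Kepler's third law T = 2π√(a³/μ) = 2π × 4.752×10³ = 2.985×10⁴ s.
= 497.6 minutes.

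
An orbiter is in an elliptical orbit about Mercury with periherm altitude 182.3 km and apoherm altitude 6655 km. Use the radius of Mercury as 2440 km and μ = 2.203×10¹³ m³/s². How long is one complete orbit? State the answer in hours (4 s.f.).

T ≈ 5.273 hours

r_p = 2440 + 182.3 = 2622.3 km = 2.6223×10⁶ m.
r_a = 2440 + 6655 = 9095.0 km = 9.0950×10⁶ m.
Semi-major axis a = (r_p + r_a)/2 = (2622.3 + 9095.0)/2 = 5858.6 km = 5.859×10⁶ m.
By Kepler's third law T = 2π√(a³/μ) = 2π × 3.021×10³ = 1.898×10⁴ s.
= 5.273 hours.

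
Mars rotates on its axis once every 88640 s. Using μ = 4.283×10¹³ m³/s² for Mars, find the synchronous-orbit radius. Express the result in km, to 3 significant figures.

A synchronous orbit has period T, so by Kepler's third law a = (μT²/4π²)^(1/3).
μT²/4π² = 4.283×10¹³ × (8.864×10⁴)² / 39.48 = 8.524×10²¹ m³.
a = 2.043×10⁷ m = 20428 km.

r_sync ≈ 20400 km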